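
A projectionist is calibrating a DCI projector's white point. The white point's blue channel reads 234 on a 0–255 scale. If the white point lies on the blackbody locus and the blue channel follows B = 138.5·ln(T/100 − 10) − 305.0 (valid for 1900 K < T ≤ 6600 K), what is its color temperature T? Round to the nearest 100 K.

5900 K

ln(t − 10) = (234 + 305.0) / 138.5 = 3.8917.
t − 10 = e^3.8917 = 48.994, so t = 58.994.
T = 100·t = 5899 K → 5900 K to the nearest 100 K.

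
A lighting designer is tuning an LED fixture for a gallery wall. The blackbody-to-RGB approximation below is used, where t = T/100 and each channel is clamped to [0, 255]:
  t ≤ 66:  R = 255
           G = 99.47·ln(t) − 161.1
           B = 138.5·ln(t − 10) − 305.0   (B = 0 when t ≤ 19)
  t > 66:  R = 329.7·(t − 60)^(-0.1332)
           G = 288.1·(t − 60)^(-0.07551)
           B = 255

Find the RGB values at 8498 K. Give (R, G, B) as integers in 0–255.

t = 8498/100 = 84.98; the t > 66 branch applies.
R = 329.7·(84.98 − 60)^(-0.1332) = 329.7·24.98^(-0.1332) = 329.7·0.65139 = 214.763.
G = 288.1·(84.98 − 60)^(-0.07551) = 288.1·24.98^(-0.07551) = 288.1·0.78427 = 225.949.
B = 255 by definition for t > 66.
Rounded: (215, 226, 255).

(215, 226, 255)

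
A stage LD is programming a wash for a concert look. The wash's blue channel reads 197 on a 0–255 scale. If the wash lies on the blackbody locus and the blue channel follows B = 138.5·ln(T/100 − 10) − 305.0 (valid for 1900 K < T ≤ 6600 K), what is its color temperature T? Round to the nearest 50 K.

ln(t − 10) = (197 + 305.0) / 138.5 = 3.6245.
t − 10 = e^3.6245 = 37.508, so t = 47.508.
T = 100·t = 4751 K → 4750 K to the nearest 50 K.

4750 K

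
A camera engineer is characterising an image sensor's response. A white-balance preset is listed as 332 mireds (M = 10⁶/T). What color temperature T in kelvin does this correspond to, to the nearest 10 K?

T = 10⁶ / 332 = 3012.05 K → 3010 K.

3010 K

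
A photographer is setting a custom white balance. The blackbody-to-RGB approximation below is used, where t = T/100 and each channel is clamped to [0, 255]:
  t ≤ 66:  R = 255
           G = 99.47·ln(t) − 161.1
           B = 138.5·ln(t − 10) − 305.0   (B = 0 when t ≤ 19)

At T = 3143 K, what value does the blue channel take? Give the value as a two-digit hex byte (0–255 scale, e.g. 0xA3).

t = 3143/100 = 31.43; the t ≤ 66 branch applies.
B = 138.5·ln(31.43 − 10) − 305.0 = 138.5·ln 21.43 − 305.0 = 138.5·3.0648 − 305.0 = 119.474.
Rounded: 119; in hex, 0x77.

0x77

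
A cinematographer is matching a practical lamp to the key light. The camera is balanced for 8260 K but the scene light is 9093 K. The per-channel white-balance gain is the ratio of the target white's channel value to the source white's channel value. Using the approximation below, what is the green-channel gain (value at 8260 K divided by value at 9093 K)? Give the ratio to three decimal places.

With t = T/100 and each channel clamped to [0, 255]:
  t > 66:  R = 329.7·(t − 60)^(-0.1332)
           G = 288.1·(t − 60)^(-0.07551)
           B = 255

1.024

At 9093 K (t = 90.93):
  G = 288.1·(90.93 − 60)^(-0.07551) = 288.1·30.93^(-0.07551) = 288.1·0.77172 = 222.333.
At 8260 K (t = 82.6):
  G = 288.1·(82.6 − 60)^(-0.07551) = 288.1·22.6^(-0.07551) = 288.1·0.79023 = 227.664.
Gain = 227.664 / 222.333 = 1.0240 → 1.024.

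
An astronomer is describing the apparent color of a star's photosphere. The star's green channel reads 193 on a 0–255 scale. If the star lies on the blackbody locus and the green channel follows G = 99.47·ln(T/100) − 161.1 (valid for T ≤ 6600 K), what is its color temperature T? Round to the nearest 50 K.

ln t = (193 + 161.1) / 99.47 = 3.5599.
t = e^3.5599 = 35.159.
T = 100·t = 3516 K → 3500 K to the nearest 50 K.

3500 K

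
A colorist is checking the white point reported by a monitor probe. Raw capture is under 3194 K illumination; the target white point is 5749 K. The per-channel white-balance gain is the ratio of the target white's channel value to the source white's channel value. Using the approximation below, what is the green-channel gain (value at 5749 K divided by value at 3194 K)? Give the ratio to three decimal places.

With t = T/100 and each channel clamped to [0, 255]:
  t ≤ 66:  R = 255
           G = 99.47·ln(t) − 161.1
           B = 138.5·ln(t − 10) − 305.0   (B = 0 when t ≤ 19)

1.319

At 3194 K (t = 31.94):
  G = 99.47·ln 31.94 − 161.1 = 99.47·3.4639 − 161.1 = 183.450.
At 5749 K (t = 57.49):
  G = 99.47·ln 57.49 − 161.1 = 99.47·4.0516 − 161.1 = 241.914.
Gain = 241.914 / 183.450 = 1.3187 → 1.319.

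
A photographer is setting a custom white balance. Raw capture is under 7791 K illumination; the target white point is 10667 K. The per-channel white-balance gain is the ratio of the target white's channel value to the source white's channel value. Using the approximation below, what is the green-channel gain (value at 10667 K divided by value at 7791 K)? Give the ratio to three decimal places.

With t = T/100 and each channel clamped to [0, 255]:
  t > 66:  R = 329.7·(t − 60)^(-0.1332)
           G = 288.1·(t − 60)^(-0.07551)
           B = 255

At 7791 K (t = 77.91):
  G = 288.1·(77.91 − 60)^(-0.07551) = 288.1·17.91^(-0.07551) = 288.1·0.80423 = 231.698.
At 10667 K (t = 106.67):
  G = 288.1·(106.67 − 60)^(-0.07551) = 288.1·46.67^(-0.07551) = 288.1·0.74812 = 215.533.
Gain = 215.533 / 231.698 = 0.9302 → 0.930.

0.930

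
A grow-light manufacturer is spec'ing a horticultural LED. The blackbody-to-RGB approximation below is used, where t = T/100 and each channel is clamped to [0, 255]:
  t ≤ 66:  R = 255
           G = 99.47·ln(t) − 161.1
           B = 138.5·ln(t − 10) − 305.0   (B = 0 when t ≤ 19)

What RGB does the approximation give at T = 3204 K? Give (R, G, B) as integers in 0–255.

(255, 184, 123)

t = 3204/100 = 32.04; the t ≤ 66 branch applies.
R = 255 by definition for t ≤ 66.
G = 99.47·ln 32.04 − 161.1 = 99.47·3.4670 − 161.1 = 183.761.
B = 138.5·ln(32.04 − 10) − 305.0 = 138.5·ln 22.04 − 305.0 = 138.5·3.0929 − 305.0 = 123.361.
Rounded: (255, 184, 123).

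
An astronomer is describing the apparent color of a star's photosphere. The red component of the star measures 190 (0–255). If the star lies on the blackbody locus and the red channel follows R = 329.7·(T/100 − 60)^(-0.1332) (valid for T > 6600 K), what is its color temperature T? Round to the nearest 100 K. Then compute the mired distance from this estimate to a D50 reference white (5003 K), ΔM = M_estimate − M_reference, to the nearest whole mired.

-119 mireds

(t − 60)^(-0.1332) = 190/329.7 = 0.57628.
t − 60 = 0.57628^(1/-0.1332) = 0.57628^(-7.508) = 62.667, so t = 122.667.
T = 100·t = 12267 K → 12300 K to the nearest 100 K.
M_estimate = 10⁶/12300 = 81.30; M_reference = 10⁶/5003 = 199.88.
ΔM = 81.30 − 199.88 = -118.58 → -119 mireds.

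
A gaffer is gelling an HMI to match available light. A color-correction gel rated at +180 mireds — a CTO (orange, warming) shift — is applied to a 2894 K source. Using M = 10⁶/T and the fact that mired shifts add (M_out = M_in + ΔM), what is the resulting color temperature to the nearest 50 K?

M_in = 10⁶/2894 = 345.54 mireds.
M_out = 345.54 + (+180) = 525.54 mireds.
T_out = 10⁶/525.54 = 1902.8 K → 1900 K.

1900 K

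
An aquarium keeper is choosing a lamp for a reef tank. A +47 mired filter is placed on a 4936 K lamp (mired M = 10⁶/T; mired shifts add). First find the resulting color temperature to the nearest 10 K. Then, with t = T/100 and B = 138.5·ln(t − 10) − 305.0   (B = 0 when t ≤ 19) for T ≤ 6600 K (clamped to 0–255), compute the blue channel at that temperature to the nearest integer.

M_in = 10⁶/4936 = 202.59; M_out = 202.59 + (+47) = 249.59.
T_out = 10⁶/249.59 = 4006.5 K → 4010 K; t = 40.1.
B = 138.5·ln(40.1 − 10) − 305.0 = 138.5·ln 30.1 − 305.0 = 138.5·3.4045 − 305.0 = 166.527.
Rounded: 167.

167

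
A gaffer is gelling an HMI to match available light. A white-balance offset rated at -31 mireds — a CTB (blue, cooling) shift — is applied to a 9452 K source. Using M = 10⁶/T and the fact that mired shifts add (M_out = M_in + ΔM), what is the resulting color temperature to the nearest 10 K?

M_in = 10⁶/9452 = 105.80 mireds.
M_out = 105.80 + (-31) = 74.80 mireds.
T_out = 10⁶/74.80 = 13369.4 K → 13370 K.

13370 K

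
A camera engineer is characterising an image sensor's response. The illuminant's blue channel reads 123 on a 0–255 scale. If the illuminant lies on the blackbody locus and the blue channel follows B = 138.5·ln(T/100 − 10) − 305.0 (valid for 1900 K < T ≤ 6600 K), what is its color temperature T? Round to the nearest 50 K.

ln(t − 10) = (123 + 305.0) / 138.5 = 3.0903.
t − 10 = e^3.0903 = 21.983, so t = 31.983.
T = 100·t = 3198 K → 3200 K to the nearest 50 K.

3200 K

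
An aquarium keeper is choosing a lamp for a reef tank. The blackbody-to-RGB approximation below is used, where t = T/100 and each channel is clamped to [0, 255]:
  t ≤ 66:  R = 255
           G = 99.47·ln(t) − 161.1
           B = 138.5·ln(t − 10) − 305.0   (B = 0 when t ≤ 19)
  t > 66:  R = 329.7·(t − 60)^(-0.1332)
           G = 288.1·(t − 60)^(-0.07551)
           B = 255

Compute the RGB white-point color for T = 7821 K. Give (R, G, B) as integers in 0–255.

(224, 231, 255)

t = 7821/100 = 78.21; the t > 66 branch applies.
R = 329.7·(78.21 − 60)^(-0.1332) = 329.7·18.21^(-0.1332) = 329.7·0.67940 = 223.999.
G = 288.1·(78.21 − 60)^(-0.07551) = 288.1·18.21^(-0.07551) = 288.1·0.80322 = 231.407.
B = 255 by definition for t > 66.
Rounded: (224, 231, 255).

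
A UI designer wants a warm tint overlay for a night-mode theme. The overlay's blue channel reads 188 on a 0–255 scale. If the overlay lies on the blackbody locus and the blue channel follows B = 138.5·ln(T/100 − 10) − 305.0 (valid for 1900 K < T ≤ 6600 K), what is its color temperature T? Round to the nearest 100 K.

4500 K

ln(t − 10) = (188 + 305.0) / 138.5 = 3.5596.
t − 10 = e^3.5596 = 35.148, so t = 45.148.
T = 100·t = 4515 K → 4500 K to the nearest 100 K.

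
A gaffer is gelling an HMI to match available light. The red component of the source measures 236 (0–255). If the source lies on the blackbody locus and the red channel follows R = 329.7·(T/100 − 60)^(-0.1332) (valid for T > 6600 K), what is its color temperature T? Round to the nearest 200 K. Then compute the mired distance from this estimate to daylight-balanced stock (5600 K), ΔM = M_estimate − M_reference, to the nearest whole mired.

-40 mireds

(t − 60)^(-0.1332) = 236/329.7 = 0.71580.
t − 60 = 0.71580^(1/-0.1332) = 0.71580^(-7.508) = 12.307, so t = 72.307.
T = 100·t = 7231 K → 7200 K to the nearest 200 K.
M_estimate = 10⁶/7200 = 138.89; M_reference = 10⁶/5600 = 178.57.
ΔM = 138.89 − 178.57 = -39.68 → -40 mireds.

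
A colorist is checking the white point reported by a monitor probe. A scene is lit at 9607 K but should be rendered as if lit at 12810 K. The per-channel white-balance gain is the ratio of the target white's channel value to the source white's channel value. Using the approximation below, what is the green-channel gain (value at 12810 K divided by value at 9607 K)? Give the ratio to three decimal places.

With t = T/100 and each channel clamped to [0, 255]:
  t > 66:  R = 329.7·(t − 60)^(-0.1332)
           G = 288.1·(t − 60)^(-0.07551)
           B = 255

At 9607 K (t = 96.07):
  G = 288.1·(96.07 − 60)^(-0.07551) = 288.1·36.07^(-0.07551) = 288.1·0.76282 = 219.767.
At 12810 K (t = 128.1):
  G = 288.1·(128.1 − 60)^(-0.07551) = 288.1·68.1^(-0.07551) = 288.1·0.72707 = 209.470.
Gain = 209.470 / 219.767 = 0.9531 → 0.953.

0.953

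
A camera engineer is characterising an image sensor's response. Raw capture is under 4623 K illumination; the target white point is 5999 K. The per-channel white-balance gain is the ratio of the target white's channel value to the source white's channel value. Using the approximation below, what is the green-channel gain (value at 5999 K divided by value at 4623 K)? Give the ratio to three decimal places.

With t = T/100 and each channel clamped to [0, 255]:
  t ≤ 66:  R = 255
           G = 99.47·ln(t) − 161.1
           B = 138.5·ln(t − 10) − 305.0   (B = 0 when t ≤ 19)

1.118

At 4623 K (t = 46.23):
  G = 99.47·ln 46.23 − 161.1 = 99.47·3.8336 − 161.1 = 220.231.
At 5999 K (t = 59.99):
  G = 99.47·ln 59.99 − 161.1 = 99.47·4.0942 − 161.1 = 246.148.
Gain = 246.148 / 220.231 = 1.1177 → 1.118.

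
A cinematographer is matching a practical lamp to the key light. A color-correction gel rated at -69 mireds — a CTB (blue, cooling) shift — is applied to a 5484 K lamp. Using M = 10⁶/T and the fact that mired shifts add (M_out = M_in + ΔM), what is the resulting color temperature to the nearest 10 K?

M_in = 10⁶/5484 = 182.35 mireds.
M_out = 182.35 + (-69) = 113.35 mireds.
T_out = 10⁶/113.35 = 8822.3 K → 8820 K.

8820 K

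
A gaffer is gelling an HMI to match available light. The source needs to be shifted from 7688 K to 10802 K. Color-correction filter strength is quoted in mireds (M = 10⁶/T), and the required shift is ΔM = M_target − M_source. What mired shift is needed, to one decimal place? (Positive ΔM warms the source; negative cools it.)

-37.5 mireds

M_source = 10⁶/7688 = 130.073; M_target = 10⁶/10802 = 92.575.
ΔM = 92.575 − 130.073 = -37.497 → -37.5 mireds, a cooling shift.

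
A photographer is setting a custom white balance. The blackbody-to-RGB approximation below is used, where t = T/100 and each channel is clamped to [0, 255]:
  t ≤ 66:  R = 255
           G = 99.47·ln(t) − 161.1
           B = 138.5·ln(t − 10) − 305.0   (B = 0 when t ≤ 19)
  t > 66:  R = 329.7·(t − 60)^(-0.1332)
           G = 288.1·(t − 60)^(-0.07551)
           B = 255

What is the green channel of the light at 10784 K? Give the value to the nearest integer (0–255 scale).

215

t = 10784/100 = 107.84; the t > 66 branch applies.
G = 288.1·(107.84 − 60)^(-0.07551) = 288.1·47.84^(-0.07551) = 288.1·0.74672 = 215.131.
Rounded: 215.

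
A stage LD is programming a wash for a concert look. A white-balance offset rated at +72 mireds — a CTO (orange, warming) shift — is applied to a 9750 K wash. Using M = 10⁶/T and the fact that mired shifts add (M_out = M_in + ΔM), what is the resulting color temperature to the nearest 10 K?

5730 K

M_in = 10⁶/9750 = 102.56 mireds.
M_out = 102.56 + (+72) = 174.56 mireds.
T_out = 10⁶/174.56 = 5728.6 K → 5730 K.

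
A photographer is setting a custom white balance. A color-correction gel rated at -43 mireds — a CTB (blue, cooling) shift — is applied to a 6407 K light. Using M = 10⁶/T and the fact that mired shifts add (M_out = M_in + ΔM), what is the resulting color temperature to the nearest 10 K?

8840 K

M_in = 10⁶/6407 = 156.08 mireds.
M_out = 156.08 + (-43) = 113.08 mireds.
T_out = 10⁶/113.08 = 8843.4 K → 8840 K.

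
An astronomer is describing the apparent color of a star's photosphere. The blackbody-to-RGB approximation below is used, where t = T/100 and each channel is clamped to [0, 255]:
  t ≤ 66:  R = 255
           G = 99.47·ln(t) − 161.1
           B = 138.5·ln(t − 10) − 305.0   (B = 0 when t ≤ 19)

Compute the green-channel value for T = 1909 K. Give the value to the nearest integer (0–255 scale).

t = 1909/100 = 19.09; the t ≤ 66 branch applies.
G = 99.47·ln 19.09 − 161.1 = 99.47·2.9492 − 161.1 = 132.253.
Rounded: 132.

132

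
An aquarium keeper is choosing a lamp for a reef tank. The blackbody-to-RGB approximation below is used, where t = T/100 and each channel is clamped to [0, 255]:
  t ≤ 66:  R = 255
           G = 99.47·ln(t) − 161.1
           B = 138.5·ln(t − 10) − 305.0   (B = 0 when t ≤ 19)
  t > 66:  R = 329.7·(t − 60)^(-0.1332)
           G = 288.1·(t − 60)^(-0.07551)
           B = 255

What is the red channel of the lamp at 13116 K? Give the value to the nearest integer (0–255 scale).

187

t = 13116/100 = 131.16; the t > 66 branch applies.
R = 329.7·(131.16 − 60)^(-0.1332) = 329.7·71.16^(-0.1332) = 329.7·0.56661 = 186.810.
Rounded: 187.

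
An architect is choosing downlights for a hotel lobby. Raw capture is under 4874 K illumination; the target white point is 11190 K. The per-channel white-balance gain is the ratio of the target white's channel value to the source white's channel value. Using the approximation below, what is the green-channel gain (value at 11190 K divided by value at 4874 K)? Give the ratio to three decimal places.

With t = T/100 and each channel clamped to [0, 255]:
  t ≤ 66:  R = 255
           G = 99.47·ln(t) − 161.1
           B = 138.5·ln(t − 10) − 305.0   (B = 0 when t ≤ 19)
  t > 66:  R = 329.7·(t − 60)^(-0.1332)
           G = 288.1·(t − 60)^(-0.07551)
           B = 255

At 4874 K (t = 48.74):
  G = 99.47·ln 48.74 − 161.1 = 99.47·3.8865 − 161.1 = 225.490.
At 11190 K (t = 111.9):
  G = 288.1·(111.9 − 60)^(-0.07551) = 288.1·51.9^(-0.07551) = 288.1·0.74214 = 213.811.
Gain = 213.811 / 225.490 = 0.9482 → 0.948.

0.948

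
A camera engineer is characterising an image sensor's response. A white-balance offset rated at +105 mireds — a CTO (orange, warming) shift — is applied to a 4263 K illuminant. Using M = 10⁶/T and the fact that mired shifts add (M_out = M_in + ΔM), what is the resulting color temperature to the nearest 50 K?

M_in = 10⁶/4263 = 234.58 mireds.
M_out = 234.58 + (+105) = 339.58 mireds.
T_out = 10⁶/339.58 = 2944.8 K → 2950 K.

2950 K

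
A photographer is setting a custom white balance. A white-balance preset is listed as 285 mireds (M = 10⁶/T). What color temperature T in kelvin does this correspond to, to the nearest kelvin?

3509 K

T = 10⁶ / 285 = 3508.77 K → 3509 K.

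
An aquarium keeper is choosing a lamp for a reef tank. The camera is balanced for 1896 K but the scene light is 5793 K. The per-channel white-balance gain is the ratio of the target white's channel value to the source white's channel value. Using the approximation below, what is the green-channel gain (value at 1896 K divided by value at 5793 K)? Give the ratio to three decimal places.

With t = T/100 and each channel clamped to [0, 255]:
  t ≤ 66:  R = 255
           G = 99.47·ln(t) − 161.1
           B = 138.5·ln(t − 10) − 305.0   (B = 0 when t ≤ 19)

0.542

At 5793 K (t = 57.93):
  G = 99.47·ln 57.93 − 161.1 = 99.47·4.0592 − 161.1 = 242.672.
At 1896 K (t = 18.96):
  G = 99.47·ln 18.96 − 161.1 = 99.47·2.9423 − 161.1 = 131.574.
Gain = 131.574 / 242.672 = 0.5422 → 0.542.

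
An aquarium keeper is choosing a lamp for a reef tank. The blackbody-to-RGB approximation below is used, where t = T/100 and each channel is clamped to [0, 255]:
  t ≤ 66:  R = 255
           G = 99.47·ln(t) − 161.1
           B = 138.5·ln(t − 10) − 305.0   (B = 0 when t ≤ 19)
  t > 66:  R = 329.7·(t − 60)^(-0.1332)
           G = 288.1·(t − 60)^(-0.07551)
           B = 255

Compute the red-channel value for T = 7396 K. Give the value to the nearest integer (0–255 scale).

t = 7396/100 = 73.96; the t > 66 branch applies.
R = 329.7·(73.96 − 60)^(-0.1332) = 329.7·13.96^(-0.1332) = 329.7·0.70388 = 232.071.
Rounded: 232.

232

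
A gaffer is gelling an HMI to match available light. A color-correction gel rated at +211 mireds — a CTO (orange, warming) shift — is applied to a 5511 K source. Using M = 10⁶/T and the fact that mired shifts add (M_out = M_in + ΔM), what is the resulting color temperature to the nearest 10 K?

2550 K

M_in = 10⁶/5511 = 181.46 mireds.
M_out = 181.46 + (+211) = 392.46 mireds.
T_out = 10⁶/392.46 = 2548.1 K → 2550 K.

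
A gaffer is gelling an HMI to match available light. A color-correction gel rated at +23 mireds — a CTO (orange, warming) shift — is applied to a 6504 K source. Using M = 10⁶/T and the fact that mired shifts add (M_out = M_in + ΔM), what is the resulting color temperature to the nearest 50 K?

5650 K

M_in = 10⁶/6504 = 153.75 mireds.
M_out = 153.75 + (+23) = 176.75 mireds.
T_out = 10⁶/176.75 = 5657.7 K → 5650 K.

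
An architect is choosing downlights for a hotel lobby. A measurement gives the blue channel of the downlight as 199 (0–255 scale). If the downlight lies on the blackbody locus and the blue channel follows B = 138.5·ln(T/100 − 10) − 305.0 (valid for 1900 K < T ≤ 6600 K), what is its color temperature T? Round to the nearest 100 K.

ln(t − 10) = (199 + 305.0) / 138.5 = 3.6390.
t − 10 = e^3.6390 = 38.053, so t = 48.053.
T = 100·t = 4805 K → 4800 K to the nearest 100 K.

4800 K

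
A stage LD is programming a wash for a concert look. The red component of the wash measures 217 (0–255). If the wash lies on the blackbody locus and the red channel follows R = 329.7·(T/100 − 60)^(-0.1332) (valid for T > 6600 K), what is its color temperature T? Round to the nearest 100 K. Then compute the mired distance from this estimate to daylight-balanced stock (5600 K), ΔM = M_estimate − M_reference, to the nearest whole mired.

-58 mireds

(t − 60)^(-0.1332) = 217/329.7 = 0.65817.
t − 60 = 0.65817^(1/-0.1332) = 0.65817^(-7.508) = 23.110, so t = 83.110.
T = 100·t = 8311 K → 8300 K to the nearest 100 K.
M_estimate = 10⁶/8300 = 120.48; M_reference = 10⁶/5600 = 178.57.
ΔM = 120.48 − 178.57 = -58.09 → -58 mireds.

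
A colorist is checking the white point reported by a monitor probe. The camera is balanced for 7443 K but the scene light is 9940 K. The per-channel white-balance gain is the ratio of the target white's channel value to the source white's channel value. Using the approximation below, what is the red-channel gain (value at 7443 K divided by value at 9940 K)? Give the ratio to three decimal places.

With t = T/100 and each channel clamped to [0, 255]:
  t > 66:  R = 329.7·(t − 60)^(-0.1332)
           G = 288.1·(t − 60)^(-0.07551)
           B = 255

At 9940 K (t = 99.4):
  R = 329.7·(99.4 − 60)^(-0.1332) = 329.7·39.4^(-0.1332) = 329.7·0.61303 = 202.115.
At 7443 K (t = 74.43):
  R = 329.7·(74.43 − 60)^(-0.1332) = 329.7·14.43^(-0.1332) = 329.7·0.70079 = 231.049.
Gain = 231.049 / 202.115 = 1.1432 → 1.143.

1.143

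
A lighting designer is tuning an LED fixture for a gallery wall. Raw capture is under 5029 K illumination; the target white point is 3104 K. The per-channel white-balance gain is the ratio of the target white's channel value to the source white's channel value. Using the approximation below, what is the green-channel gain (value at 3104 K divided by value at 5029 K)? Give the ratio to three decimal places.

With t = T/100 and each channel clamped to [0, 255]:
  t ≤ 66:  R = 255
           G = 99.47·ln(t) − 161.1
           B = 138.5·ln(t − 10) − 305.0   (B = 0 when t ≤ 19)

0.790

At 5029 K (t = 50.29):
  G = 99.47·ln 50.29 − 161.1 = 99.47·3.9178 − 161.1 = 228.604.
At 3104 K (t = 31.04):
  G = 99.47·ln 31.04 − 161.1 = 99.47·3.4353 − 161.1 = 180.607.
Gain = 180.607 / 228.604 = 0.7900 → 0.790.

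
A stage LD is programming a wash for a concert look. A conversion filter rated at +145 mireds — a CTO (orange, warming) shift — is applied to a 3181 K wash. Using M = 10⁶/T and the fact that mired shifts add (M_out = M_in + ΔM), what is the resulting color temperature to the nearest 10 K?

M_in = 10⁶/3181 = 314.37 mireds.
M_out = 314.37 + (+145) = 459.37 mireds.
T_out = 10⁶/459.37 = 2176.9 K → 2180 K.

2180 K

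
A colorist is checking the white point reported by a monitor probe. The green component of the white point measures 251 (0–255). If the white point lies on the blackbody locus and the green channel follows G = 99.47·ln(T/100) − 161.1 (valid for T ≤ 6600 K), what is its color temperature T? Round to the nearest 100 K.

ln t = (251 + 161.1) / 99.47 = 4.1430.
t = e^4.1430 = 62.989.
T = 100·t = 6299 K → 6300 K to the nearest 100 K.

6300 K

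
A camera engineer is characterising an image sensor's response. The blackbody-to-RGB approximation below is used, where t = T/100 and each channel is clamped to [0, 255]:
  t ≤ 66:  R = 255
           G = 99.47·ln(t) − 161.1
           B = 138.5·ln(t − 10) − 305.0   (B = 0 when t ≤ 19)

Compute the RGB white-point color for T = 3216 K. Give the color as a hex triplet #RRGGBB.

t = 3216/100 = 32.16; the t ≤ 66 branch applies.
R = 255 by definition for t ≤ 66.
G = 99.47·ln 32.16 − 161.1 = 99.47·3.4707 − 161.1 = 184.133.
B = 138.5·ln(32.16 − 10) − 305.0 = 138.5·ln 22.16 − 305.0 = 138.5·3.0983 − 305.0 = 124.113.
Rounded: (255, 184, 124).
In hex: #FFB87C.

#FFB87C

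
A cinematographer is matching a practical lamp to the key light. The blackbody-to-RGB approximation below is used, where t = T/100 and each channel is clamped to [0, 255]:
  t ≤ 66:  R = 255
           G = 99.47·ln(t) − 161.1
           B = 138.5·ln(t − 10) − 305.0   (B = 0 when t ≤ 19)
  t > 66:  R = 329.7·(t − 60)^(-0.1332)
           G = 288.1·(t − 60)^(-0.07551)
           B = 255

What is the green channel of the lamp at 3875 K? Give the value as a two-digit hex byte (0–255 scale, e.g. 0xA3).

t = 3875/100 = 38.75; the t ≤ 66 branch applies.
G = 99.47·ln 38.75 − 161.1 = 99.47·3.6571 − 161.1 = 202.675.
Rounded: 203; in hex, 0xCB.

0xCB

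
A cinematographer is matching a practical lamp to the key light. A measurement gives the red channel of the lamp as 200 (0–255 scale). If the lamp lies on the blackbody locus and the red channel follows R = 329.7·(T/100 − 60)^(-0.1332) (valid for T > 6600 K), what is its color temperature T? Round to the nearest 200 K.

(t − 60)^(-0.1332) = 200/329.7 = 0.60661.
t − 60 = 0.60661^(1/-0.1332) = 0.60661^(-7.508) = 42.638, so t = 102.638.
T = 100·t = 10264 K → 10200 K to the nearest 200 K.

10200 K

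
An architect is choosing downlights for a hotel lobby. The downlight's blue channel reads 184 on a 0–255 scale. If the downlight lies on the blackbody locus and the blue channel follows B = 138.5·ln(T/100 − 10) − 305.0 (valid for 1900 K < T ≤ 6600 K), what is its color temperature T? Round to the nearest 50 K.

ln(t − 10) = (184 + 305.0) / 138.5 = 3.5307.
t − 10 = e^3.5307 = 34.147, so t = 44.147.
T = 100·t = 4415 K → 4400 K to the nearest 50 K.

4400 K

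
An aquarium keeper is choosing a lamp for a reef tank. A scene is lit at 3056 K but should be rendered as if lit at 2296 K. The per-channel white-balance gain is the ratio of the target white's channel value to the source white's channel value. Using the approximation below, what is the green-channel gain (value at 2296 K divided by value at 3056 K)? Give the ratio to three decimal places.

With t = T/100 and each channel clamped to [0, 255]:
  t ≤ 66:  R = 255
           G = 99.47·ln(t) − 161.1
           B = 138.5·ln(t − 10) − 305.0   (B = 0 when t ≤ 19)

0.841

At 3056 K (t = 30.56):
  G = 99.47·ln 30.56 − 161.1 = 99.47·3.4197 − 161.1 = 179.057.
At 2296 K (t = 22.96):
  G = 99.47·ln 22.96 − 161.1 = 99.47·3.1338 − 161.1 = 150.614.
Gain = 150.614 / 179.057 = 0.8412 → 0.841.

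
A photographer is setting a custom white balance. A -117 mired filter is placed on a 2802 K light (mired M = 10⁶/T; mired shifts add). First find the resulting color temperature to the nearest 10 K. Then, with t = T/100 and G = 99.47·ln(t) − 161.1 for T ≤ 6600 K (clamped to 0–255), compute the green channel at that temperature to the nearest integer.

210

M_in = 10⁶/2802 = 356.89; M_out = 356.89 + (-117) = 239.89.
T_out = 10⁶/239.89 = 4168.6 K → 4170 K; t = 41.7.
G = 99.47·ln 41.7 − 161.1 = 99.47·3.7305 − 161.1 = 209.973.
Rounded: 210.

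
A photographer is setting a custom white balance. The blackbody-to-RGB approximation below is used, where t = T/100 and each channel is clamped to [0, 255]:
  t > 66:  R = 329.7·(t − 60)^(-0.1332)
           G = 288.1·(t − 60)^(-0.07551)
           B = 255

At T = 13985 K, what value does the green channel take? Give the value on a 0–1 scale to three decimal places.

t = 13985/100 = 139.85; the t > 66 branch applies.
G = 288.1·(139.85 − 60)^(-0.07551) = 288.1·79.85^(-0.07551) = 288.1·0.71839 = 206.968.
On a 0–1 scale: 206.968/255 = 0.8116 → 0.812.

0.812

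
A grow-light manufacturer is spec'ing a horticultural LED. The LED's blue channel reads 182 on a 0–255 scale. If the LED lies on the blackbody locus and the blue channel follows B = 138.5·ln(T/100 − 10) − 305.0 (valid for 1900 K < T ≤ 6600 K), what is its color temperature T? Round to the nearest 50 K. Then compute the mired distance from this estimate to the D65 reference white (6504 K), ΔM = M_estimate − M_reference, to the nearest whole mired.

+76 mireds

ln(t − 10) = (182 + 305.0) / 138.5 = 3.5162.
t − 10 = e^3.5162 = 33.658, so t = 43.658.
T = 100·t = 4366 K → 4350 K to the nearest 50 K.
M_estimate = 10⁶/4350 = 229.89; M_reference = 10⁶/6504 = 153.75.
ΔM = 229.89 − 153.75 = 76.13 → +76 mireds.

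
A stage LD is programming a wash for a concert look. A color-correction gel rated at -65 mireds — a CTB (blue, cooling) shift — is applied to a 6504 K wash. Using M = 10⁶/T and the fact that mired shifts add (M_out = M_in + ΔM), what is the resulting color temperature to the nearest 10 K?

11270 K

M_in = 10⁶/6504 = 153.75 mireds.
M_out = 153.75 + (-65) = 88.75 mireds.
T_out = 10⁶/88.75 = 11267.4 K → 11270 K.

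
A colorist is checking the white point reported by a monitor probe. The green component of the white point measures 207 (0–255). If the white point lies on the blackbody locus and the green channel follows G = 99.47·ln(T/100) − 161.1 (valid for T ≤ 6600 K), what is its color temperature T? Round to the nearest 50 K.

ln t = (207 + 161.1) / 99.47 = 3.7006.
t = e^3.7006 = 40.472.
T = 100·t = 4047 K → 4050 K to the nearest 50 K.

4050 K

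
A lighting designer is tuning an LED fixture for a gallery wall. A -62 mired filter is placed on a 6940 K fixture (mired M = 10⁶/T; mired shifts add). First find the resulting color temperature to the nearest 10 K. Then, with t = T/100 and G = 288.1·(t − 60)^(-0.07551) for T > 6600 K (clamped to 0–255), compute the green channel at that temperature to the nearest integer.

211

M_in = 10⁶/6940 = 144.09; M_out = 144.09 + (-62) = 82.09.
T_out = 10⁶/82.09 = 12181.4 K → 12180 K; t = 121.8.
G = 288.1·(121.8 − 60)^(-0.07551) = 288.1·61.8^(-0.07551) = 288.1·0.73242 = 211.011.
Rounded: 211.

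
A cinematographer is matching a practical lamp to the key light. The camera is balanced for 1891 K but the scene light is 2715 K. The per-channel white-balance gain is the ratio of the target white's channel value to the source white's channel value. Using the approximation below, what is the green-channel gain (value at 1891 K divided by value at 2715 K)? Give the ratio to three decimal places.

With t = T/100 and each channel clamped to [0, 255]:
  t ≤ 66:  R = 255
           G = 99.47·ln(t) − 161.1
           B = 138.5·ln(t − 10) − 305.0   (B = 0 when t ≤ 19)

0.785

At 2715 K (t = 27.15):
  G = 99.47·ln 27.15 − 161.1 = 99.47·3.3014 − 161.1 = 167.288.
At 1891 K (t = 18.91):
  G = 99.47·ln 18.91 − 161.1 = 99.47·2.9397 − 161.1 = 131.311.
Gain = 131.311 / 167.288 = 0.7849 → 0.785.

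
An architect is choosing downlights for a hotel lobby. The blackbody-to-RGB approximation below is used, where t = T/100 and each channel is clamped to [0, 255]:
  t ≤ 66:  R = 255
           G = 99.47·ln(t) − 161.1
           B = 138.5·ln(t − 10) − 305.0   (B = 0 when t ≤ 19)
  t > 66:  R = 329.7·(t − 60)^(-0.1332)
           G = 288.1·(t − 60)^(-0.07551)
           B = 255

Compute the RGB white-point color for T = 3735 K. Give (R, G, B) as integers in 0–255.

(255, 199, 153)

t = 3735/100 = 37.35; the t ≤ 66 branch applies.
R = 255 by definition for t ≤ 66.
G = 99.47·ln 37.35 − 161.1 = 99.47·3.6203 − 161.1 = 199.015.
B = 138.5·ln(37.35 − 10) − 305.0 = 138.5·ln 27.35 − 305.0 = 138.5·3.3087 − 305.0 = 153.257.
Rounded: (255, 199, 153).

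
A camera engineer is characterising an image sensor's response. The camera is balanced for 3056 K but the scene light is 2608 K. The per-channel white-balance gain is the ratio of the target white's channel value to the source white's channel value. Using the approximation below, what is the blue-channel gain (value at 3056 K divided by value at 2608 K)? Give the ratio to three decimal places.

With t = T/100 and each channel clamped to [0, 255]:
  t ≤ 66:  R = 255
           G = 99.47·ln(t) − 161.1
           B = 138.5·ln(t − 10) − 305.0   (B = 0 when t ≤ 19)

At 2608 K (t = 26.08):
  B = 138.5·ln(26.08 − 10) − 305.0 = 138.5·ln 16.08 − 305.0 = 138.5·2.7776 − 305.0 = 79.694.
At 3056 K (t = 30.56):
  B = 138.5·ln(30.56 − 10) − 305.0 = 138.5·ln 20.56 − 305.0 = 138.5·3.0233 − 305.0 = 113.734.
Gain = 113.734 / 79.694 = 1.4271 → 1.427.

1.427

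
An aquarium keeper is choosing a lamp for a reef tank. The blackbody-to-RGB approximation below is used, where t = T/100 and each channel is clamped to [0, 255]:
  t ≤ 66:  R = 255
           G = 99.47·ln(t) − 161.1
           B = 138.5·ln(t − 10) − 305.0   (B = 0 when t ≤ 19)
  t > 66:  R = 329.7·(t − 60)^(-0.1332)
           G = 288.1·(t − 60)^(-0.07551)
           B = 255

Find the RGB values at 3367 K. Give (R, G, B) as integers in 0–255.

(255, 189, 133)

t = 3367/100 = 33.67; the t ≤ 66 branch applies.
R = 255 by definition for t ≤ 66.
G = 99.47·ln 33.67 − 161.1 = 99.47·3.5166 − 161.1 = 188.697.
B = 138.5·ln(33.67 − 10) − 305.0 = 138.5·ln 23.67 − 305.0 = 138.5·3.1642 − 305.0 = 133.243.
Rounded: (255, 189, 133).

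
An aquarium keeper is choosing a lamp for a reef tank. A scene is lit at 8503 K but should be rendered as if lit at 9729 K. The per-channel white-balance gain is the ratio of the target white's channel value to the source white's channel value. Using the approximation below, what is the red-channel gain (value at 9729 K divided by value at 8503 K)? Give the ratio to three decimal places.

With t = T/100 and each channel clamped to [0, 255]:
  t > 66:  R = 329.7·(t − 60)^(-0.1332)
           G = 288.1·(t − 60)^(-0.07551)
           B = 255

At 8503 K (t = 85.03):
  R = 329.7·(85.03 − 60)^(-0.1332) = 329.7·25.03^(-0.1332) = 329.7·0.65122 = 214.706.
At 9729 K (t = 97.29):
  R = 329.7·(97.29 − 60)^(-0.1332) = 329.7·37.29^(-0.1332) = 329.7·0.61754 = 203.602.
Gain = 203.602 / 214.706 = 0.9483 → 0.948.

0.948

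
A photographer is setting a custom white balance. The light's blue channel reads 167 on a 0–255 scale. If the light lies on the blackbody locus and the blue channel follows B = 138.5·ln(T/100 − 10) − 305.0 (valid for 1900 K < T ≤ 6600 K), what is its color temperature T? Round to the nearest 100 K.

4000 K

ln(t − 10) = (167 + 305.0) / 138.5 = 3.4079.
t − 10 = e^3.4079 = 30.203, so t = 40.203.
T = 100·t = 4020 K → 4000 K to the nearest 100 K.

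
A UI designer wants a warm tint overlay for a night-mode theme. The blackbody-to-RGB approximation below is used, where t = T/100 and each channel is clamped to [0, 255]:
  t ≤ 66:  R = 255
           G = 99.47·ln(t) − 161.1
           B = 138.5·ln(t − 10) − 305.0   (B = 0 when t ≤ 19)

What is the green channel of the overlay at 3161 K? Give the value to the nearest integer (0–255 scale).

t = 3161/100 = 31.61; the t ≤ 66 branch applies.
G = 99.47·ln 31.61 − 161.1 = 99.47·3.4535 − 161.1 = 182.417.
Rounded: 182.

182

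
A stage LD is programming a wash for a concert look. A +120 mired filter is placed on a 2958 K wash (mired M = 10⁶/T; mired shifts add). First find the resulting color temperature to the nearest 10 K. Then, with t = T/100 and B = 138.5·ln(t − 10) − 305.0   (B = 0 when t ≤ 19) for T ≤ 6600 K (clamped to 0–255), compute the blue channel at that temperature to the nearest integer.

37

M_in = 10⁶/2958 = 338.07; M_out = 338.07 + (+120) = 458.07.
T_out = 10⁶/458.07 = 2183.1 K → 2180 K; t = 21.8.
B = 138.5·ln(21.8 − 10) − 305.0 = 138.5·ln 11.8 − 305.0 = 138.5·2.4681 − 305.0 = 36.832.
Rounded: 37.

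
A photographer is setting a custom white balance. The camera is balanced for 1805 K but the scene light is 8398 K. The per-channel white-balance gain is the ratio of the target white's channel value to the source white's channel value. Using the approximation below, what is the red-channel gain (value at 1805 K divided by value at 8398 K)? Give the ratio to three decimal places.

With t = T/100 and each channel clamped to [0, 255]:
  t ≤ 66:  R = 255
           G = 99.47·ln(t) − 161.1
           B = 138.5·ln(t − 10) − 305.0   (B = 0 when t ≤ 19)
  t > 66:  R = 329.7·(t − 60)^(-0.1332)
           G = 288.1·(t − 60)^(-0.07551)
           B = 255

At 8398 K (t = 83.98):
  R = 329.7·(83.98 − 60)^(-0.1332) = 329.7·23.98^(-0.1332) = 329.7·0.65494 = 215.935.
At 1805 K (t = 18.05):
  R = 255 by definition for t ≤ 66.
Gain = 255.000 / 215.935 = 1.1809 → 1.181.

1.181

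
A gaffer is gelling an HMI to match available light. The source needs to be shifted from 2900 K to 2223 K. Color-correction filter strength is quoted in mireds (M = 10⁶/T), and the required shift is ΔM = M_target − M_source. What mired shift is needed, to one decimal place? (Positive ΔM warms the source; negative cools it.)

+105.0 mireds

M_source = 10⁶/2900 = 344.828; M_target = 10⁶/2223 = 449.843.
ΔM = 449.843 − 344.828 = 105.015 → +105.0 mireds, a warming shift.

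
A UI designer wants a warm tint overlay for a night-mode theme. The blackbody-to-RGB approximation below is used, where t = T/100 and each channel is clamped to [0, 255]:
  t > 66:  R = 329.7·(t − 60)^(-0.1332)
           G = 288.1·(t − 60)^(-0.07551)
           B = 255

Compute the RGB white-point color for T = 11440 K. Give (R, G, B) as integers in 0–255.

t = 11440/100 = 114.4; the t > 66 branch applies.
R = 329.7·(114.4 − 60)^(-0.1332) = 329.7·54.4^(-0.1332) = 329.7·0.58724 = 193.614.
G = 288.1·(114.4 − 60)^(-0.07551) = 288.1·54.4^(-0.07551) = 288.1·0.73951 = 213.053.
B = 255 by definition for t > 66.
Rounded: (194, 213, 255).

(194, 213, 255)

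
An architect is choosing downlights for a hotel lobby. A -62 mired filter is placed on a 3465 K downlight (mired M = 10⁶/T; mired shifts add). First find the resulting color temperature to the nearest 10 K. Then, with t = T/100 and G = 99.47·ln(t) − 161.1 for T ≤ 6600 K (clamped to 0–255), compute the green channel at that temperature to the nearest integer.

216

M_in = 10⁶/3465 = 288.60; M_out = 288.60 + (-62) = 226.60.
T_out = 10⁶/226.60 = 4413.1 K → 4410 K; t = 44.1.
G = 99.47·ln 44.1 − 161.1 = 99.47·3.7865 − 161.1 = 215.539.
Rounded: 216.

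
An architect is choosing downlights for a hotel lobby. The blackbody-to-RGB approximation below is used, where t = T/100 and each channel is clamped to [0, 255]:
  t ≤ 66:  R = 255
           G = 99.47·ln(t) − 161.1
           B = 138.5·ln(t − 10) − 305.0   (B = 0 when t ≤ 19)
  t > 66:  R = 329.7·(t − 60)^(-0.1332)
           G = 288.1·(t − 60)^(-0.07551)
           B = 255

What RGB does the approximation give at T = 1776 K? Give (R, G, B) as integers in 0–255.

t = 1776/100 = 17.76; the t ≤ 66 branch applies.
R = 255 by definition for t ≤ 66.
G = 99.47·ln 17.76 − 161.1 = 99.47·2.8769 − 161.1 = 125.070.
t = 17.76 ≤ 19, so B = 0.
Rounded: (255, 125, 0).

(255, 125, 0)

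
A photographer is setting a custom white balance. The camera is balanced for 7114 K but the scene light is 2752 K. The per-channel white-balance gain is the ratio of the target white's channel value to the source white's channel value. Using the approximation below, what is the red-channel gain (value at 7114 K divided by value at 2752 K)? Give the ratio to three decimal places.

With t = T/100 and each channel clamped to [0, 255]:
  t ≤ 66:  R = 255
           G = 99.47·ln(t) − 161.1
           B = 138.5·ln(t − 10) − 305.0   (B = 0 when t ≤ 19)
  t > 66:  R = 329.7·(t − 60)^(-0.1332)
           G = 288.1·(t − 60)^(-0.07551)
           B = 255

At 2752 K (t = 27.52):
  R = 255 by definition for t ≤ 66.
At 7114 K (t = 71.14):
  R = 329.7·(71.14 − 60)^(-0.1332) = 329.7·11.14^(-0.1332) = 329.7·0.72536 = 239.152.
Gain = 239.152 / 255.000 = 0.9379 → 0.938.

0.938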